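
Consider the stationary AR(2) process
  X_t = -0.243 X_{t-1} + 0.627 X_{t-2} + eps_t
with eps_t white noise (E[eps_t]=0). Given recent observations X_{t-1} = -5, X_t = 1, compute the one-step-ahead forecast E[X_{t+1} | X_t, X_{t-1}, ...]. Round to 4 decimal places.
E[X_{t+1} \mid \mathcal F_t] = -3.3780

For an AR(p) model X_t = c + sum_i phi_i X_{t-i} + eps_t, the
one-step-ahead conditional mean is
  E[X_{t+1} | X_t, ...] = c + sum_i phi_i X_{t+1-i}.
Substitute known values:
  E[X_{t+1} | ...] = (-0.243) * (1) + (0.627) * (-5)
                   = -3.3780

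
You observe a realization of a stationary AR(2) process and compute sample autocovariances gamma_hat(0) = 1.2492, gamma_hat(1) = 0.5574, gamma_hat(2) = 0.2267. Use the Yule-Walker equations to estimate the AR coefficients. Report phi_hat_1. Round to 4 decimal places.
\hat\phi_{1} = 0.4560

The Yule-Walker equations for an AR(p) process read, in matrix form,
  Gamma_p phi = r_p,   with   (Gamma_p)_{ij} = gamma(|i - j|),
                       (r_p)_i = gamma(i),   i,j = 1..p.
Substitute the sample gammas (Toeplitz matrix and right-hand side of size 2):
  Gamma_p = [[1.2492, 0.5574], [0.5574, 1.2492]]
  r_p     = [0.5574, 0.2267]
Written out:
  1.2492 phi_1 + 0.5574 phi_2 = 0.5574
  0.5574 phi_1 + 1.2492 phi_2 = 0.2267
Solve by Cramer's rule:
  det = gamma(0)^2 - gamma(1)^2 = (1.2492)^2 - (0.5574)^2 = 1.56050064 - 0.31069476 = 1.24980588
  phi_hat_1 = [gamma(1) gamma(0) - gamma(1) gamma(2)] / det = [(0.5574)(1.2492) - (0.5574)(0.2267)] / 1.24980588 = 0.5699415 / 1.24980588 = 0.456
  phi_hat_2 = [gamma(0) gamma(2) - gamma(1)^2] / det = [(1.2492)(0.2267) - (0.5574)^2] / 1.24980588 = -0.02750112 / 1.24980588 = -0.022
So phi_hat = [0.4560, -0.0220].
Therefore phi_hat_1 = 0.4560.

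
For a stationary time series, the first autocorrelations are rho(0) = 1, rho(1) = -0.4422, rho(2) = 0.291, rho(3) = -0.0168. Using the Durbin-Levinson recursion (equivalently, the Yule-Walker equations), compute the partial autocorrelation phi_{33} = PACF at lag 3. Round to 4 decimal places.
\phi_{33} = 0.1880

The PACF at lag k is phi_{kk}, the last component of the solution
to the Yule-Walker system G_k phi = r_k where
  (G_k)_{ij} = rho(|i - j|), (r_k)_i = rho(i), i,j = 1..k.
Equivalently, Durbin-Levinson gives phi_{kk} iteratively:
  phi_{11} = rho(1)
  phi_{kk} = [rho(k) - sum_{j=1..k-1} phi_{k-1,j} rho(k-j)]
            / [1 - sum_{j=1..k-1} phi_{k-1,j} rho(j)],
  phi_{k,j} = phi_{k-1,j} - phi_{kk} phi_{k-1,k-j},  j = 1..k-1.
Step k = 1:
  phi_11 = rho(1) = -0.4422.
Step k = 2:
  phi_22 = [rho(2) - phi_11 rho(1)] / [1 - phi_11 rho(1)] = [0.291 - (-0.4422)(-0.4422)] / [1 - (-0.4422)(-0.4422)]
         = 0.09545916 / 0.80445916 = 0.118663.
  Update: phi_21 = phi_11 - phi_22 phi_11 = -0.4422 - (0.118663)(-0.4422) = -0.389727.
Step k = 3:
  phi_33 = [rho(3) - phi_21 rho(2) - phi_22 rho(1)] / [1 - phi_21 rho(1) - phi_22 rho(2)]
    numerator   = -0.0168 - (-0.389727)(0.291) - (0.118663)(-0.4422) = 0.14908325
    denominator = 1 - (-0.389727)(-0.4422) - (0.118663)(0.291) = 0.79313173
  phi_33 = 0.14908325 / 0.79313173 = 0.188.
Therefore phi_{33} = 0.1880.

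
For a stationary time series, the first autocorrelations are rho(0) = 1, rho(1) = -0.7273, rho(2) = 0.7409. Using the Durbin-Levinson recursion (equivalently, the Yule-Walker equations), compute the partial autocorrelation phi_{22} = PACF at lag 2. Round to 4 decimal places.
\phi_{22} = 0.4499

The PACF at lag k is phi_{kk}, the last component of the solution
to the Yule-Walker system G_k phi = r_k where
  (G_k)_{ij} = rho(|i - j|), (r_k)_i = rho(i), i,j = 1..k.
Equivalently, Durbin-Levinson gives phi_{kk} iteratively:
  phi_{11} = rho(1)
  phi_{kk} = [rho(k) - sum_{j=1..k-1} phi_{k-1,j} rho(k-j)]
            / [1 - sum_{j=1..k-1} phi_{k-1,j} rho(j)],
  phi_{k,j} = phi_{k-1,j} - phi_{kk} phi_{k-1,k-j},  j = 1..k-1.
Step k = 1:
  phi_11 = rho(1) = -0.7273.
Step k = 2:
  phi_22 = [rho(2) - phi_11 rho(1)] / [1 - phi_11 rho(1)] = [0.7409 - (-0.7273)(-0.7273)] / [1 - (-0.7273)(-0.7273)]
         = 0.21193471 / 0.47103471 = 0.4499.
Therefore phi_{22} = 0.4499.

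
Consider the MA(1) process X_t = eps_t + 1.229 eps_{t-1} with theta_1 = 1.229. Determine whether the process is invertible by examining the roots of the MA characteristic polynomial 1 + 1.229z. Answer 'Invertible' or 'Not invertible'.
\text{Not invertible}

The MA(q) characteristic polynomial is P(z) = 1 + 1.229z.
Invertibility requires all roots to lie outside the unit circle, i.e. |z| > 1 for every root.
This is linear in z: 1 + (1.229) z = 0  =>  z = -1/(1.229) = -0.81367,  |z| = 0.81367.
Moduli of all roots: 0.8137.
All moduli strictly greater than 1? No.
Verdict: Not invertible.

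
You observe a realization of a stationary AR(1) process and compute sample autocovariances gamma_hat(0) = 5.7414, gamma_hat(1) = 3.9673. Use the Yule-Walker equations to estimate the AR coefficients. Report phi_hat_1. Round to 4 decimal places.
\hat\phi_{1} = 0.6910

The Yule-Walker equations for an AR(p) process read, in matrix form,
  Gamma_p phi = r_p,   with   (Gamma_p)_{ij} = gamma(|i - j|),
                       (r_p)_i = gamma(i),   i,j = 1..p.
Substitute the sample gammas (Toeplitz matrix and right-hand side of size 1):
  Gamma_p = [[5.7414]]
  r_p     = [3.9673]
With p = 1 this is the single equation gamma(0) phi_1 = gamma(1):
  phi_hat_1 = gamma(1) / gamma(0) = 3.9673 / 5.7414 = 0.6910.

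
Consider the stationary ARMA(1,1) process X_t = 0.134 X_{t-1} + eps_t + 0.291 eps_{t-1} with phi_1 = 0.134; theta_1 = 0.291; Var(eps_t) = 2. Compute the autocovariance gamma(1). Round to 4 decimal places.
\gamma(1) = 0.8993

Multiply the model equation by X_{t-k} and take expectations. With theta_0 = psi_0 = 1 and psi_j the MA(infinity) weights, this gives
  gamma(k) - sum_i phi_i gamma(k-i) = c_k,
  c_k = sigma^2 * sum_{j=k..q} theta_j psi_{j-k}   (c_k = 0 for k > q),
using gamma(-m) = gamma(m).
psi-weights needed (psi_j = theta_j + sum_i phi_i psi_{j-i}):
  psi_1 = theta_1 + phi_1 = 0.291 + (0.134) = 0.425
Right-hand sides:
  c_0 = sigma^2 (1 + theta_1 psi_1) = 2 * (1 + (0.291)(0.425)) = 2 * 1.123675 = 2.24735
  c_1 = sigma^2 theta_1 = 2 * (0.291) = 0.582
  c_2 = 0
Equations for k = 0 and k = 1 (AR order 1):
  gamma(0) = phi_1 gamma(1) + c_0
  gamma(1) = phi_1 gamma(0) + c_1
Substituting the second into the first: gamma(0) (1 - phi_1^2) = c_0 + phi_1 c_1, so
  gamma(0) = (c_0 + phi_1 c_1) / (1 - phi_1^2) = (2.24735 + (0.134)(0.582)) / (1 - (0.134)^2) = 2.325338 / 0.982044 = 2.367855.
  gamma(1) = phi_1 gamma(0) + c_1 = (0.134)(2.367855) + (0.582) = 0.899293.
Therefore gamma(1) = 0.8993 (to 4 decimal places).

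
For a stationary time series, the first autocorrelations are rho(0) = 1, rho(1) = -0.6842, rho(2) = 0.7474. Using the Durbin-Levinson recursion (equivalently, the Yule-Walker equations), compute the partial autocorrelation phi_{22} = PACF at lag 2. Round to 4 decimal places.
\phi_{22} = 0.5251

The PACF at lag k is phi_{kk}, the last component of the solution
to the Yule-Walker system G_k phi = r_k where
  (G_k)_{ij} = rho(|i - j|), (r_k)_i = rho(i), i,j = 1..k.
Equivalently, Durbin-Levinson gives phi_{kk} iteratively:
  phi_{11} = rho(1)
  phi_{kk} = [rho(k) - sum_{j=1..k-1} phi_{k-1,j} rho(k-j)]
            / [1 - sum_{j=1..k-1} phi_{k-1,j} rho(j)],
  phi_{k,j} = phi_{k-1,j} - phi_{kk} phi_{k-1,k-j},  j = 1..k-1.
Step k = 1:
  phi_11 = rho(1) = -0.6842.
Step k = 2:
  phi_22 = [rho(2) - phi_11 rho(1)] / [1 - phi_11 rho(1)] = [0.7474 - (-0.6842)(-0.6842)] / [1 - (-0.6842)(-0.6842)]
         = 0.27927036 / 0.53187036 = 0.5251.
Therefore phi_{22} = 0.5251.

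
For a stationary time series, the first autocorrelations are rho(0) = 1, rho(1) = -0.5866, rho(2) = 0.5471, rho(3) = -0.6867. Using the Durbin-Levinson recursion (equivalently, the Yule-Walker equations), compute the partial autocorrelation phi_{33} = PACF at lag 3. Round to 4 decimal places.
\phi_{33} = -0.4781

The PACF at lag k is phi_{kk}, the last component of the solution
to the Yule-Walker system G_k phi = r_k where
  (G_k)_{ij} = rho(|i - j|), (r_k)_i = rho(i), i,j = 1..k.
Equivalently, Durbin-Levinson gives phi_{kk} iteratively:
  phi_{11} = rho(1)
  phi_{kk} = [rho(k) - sum_{j=1..k-1} phi_{k-1,j} rho(k-j)]
            / [1 - sum_{j=1..k-1} phi_{k-1,j} rho(j)],
  phi_{k,j} = phi_{k-1,j} - phi_{kk} phi_{k-1,k-j},  j = 1..k-1.
Step k = 1:
  phi_11 = rho(1) = -0.5866.
Step k = 2:
  phi_22 = [rho(2) - phi_11 rho(1)] / [1 - phi_11 rho(1)] = [0.5471 - (-0.5866)(-0.5866)] / [1 - (-0.5866)(-0.5866)]
         = 0.20300044 / 0.65590044 = 0.309499.
  Update: phi_21 = phi_11 - phi_22 phi_11 = -0.5866 - (0.309499)(-0.5866) = -0.405048.
Step k = 3:
  phi_33 = [rho(3) - phi_21 rho(2) - phi_22 rho(1)] / [1 - phi_21 rho(1) - phi_22 rho(2)]
    numerator   = -0.6867 - (-0.405048)(0.5471) - (0.309499)(-0.5866) = -0.28354622
    denominator = 1 - (-0.405048)(-0.5866) - (0.309499)(0.5471) = 0.59307203
  phi_33 = -0.28354622 / 0.59307203 = -0.4781.
Therefore phi_{33} = -0.4781.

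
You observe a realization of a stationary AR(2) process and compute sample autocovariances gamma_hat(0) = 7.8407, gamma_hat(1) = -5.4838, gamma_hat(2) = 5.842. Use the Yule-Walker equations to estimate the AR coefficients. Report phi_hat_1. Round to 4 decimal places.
\hat\phi_{1} = -0.3490

The Yule-Walker equations for an AR(p) process read, in matrix form,
  Gamma_p phi = r_p,   with   (Gamma_p)_{ij} = gamma(|i - j|),
                       (r_p)_i = gamma(i),   i,j = 1..p.
Substitute the sample gammas (Toeplitz matrix and right-hand side of size 2):
  Gamma_p = [[7.8407, -5.4838], [-5.4838, 7.8407]]
  r_p     = [-5.4838, 5.842]
Written out:
  7.8407 phi_1 - 5.4838 phi_2 = -5.4838
  -5.4838 phi_1 + 7.8407 phi_2 = 5.842
Solve by Cramer's rule:
  det = gamma(0)^2 - gamma(1)^2 = (7.8407)^2 - (-5.4838)^2 = 61.47657649 - 30.07206244 = 31.40451405
  phi_hat_1 = [gamma(1) gamma(0) - gamma(1) gamma(2)] / det = [(-5.4838)(7.8407) - (-5.4838)(5.842)] / 31.40451405 = -10.96047106 / 31.40451405 = -0.349
  phi_hat_2 = [gamma(0) gamma(2) - gamma(1)^2] / det = [(7.8407)(5.842) - (-5.4838)^2] / 31.40451405 = 15.73330696 / 31.40451405 = 0.501
So phi_hat = [-0.3490, 0.5010].
Therefore phi_hat_1 = -0.3490.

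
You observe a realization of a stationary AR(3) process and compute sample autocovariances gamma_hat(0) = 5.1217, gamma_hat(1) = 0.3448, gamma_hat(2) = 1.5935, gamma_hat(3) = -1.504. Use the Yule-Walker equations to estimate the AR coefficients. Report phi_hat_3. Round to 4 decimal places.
\hat\phi_{3} = -0.3650

The Yule-Walker equations for an AR(p) process read, in matrix form,
  Gamma_p phi = r_p,   with   (Gamma_p)_{ij} = gamma(|i - j|),
                       (r_p)_i = gamma(i),   i,j = 1..p.
Substitute the sample gammas (Toeplitz matrix and right-hand side of size 3):
  Gamma_p = [[5.1217, 0.3448, 1.5935], [0.3448, 5.1217, 0.3448], [1.5935, 0.3448, 5.1217]]
  r_p     = [0.3448, 1.5935, -1.504]
Written out (R1..R3):
  (R1) 5.1217 phi_1 + 0.3448 phi_2 + 1.5935 phi_3 = 0.3448
  (R2) 0.3448 phi_1 + 5.1217 phi_2 + 0.3448 phi_3 = 1.5935
  (R3) 1.5935 phi_1 + 0.3448 phi_2 + 5.1217 phi_3 = -1.504
Gaussian elimination:
  R2 <- R2 - (0.3448/5.1217) R1 = R2 - (0.067321) R1:  5.098488 phi_2 + 0.237523 phi_3 = 1.570288
  R3 <- R3 - (1.5935/5.1217) R1 = R3 - (0.311127) R1:  0.237523 phi_2 + 4.625919 phi_3 = -1.611277
  R3 <- R3 - (0.237523/5.098488) R2 = R3 - (0.046587) R2:  4.614853 phi_3 = -1.684432
Back-substitution:
  phi_hat_3 = -1.684432 / 4.614853 = -0.365002
  phi_hat_2 = (1.570288 - (0.237523)(-0.365002)) / 5.098488 = 0.324995
  phi_hat_1 = (0.3448 - (0.3448)(0.324995) - (1.5935)(-0.365002)) / 5.1217 = 0.159004
So phi_hat = [0.1590, 0.3250, -0.3650].
Therefore phi_hat_3 = -0.3650.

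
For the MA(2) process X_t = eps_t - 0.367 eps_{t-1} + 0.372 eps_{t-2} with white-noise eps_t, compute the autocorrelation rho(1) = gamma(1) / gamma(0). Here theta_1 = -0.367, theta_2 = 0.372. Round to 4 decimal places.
\rho(1) = -0.3955

For an MA(q) process with theta_0 = 1, the autocovariance is
  gamma(k) = sigma^2 * sum_{i=0..q-k} theta_i * theta_{i+k},
and rho(k) = gamma(k) / gamma(0). Sigma^2 cancels.
  numerator   = (1)*(-0.367) + (-0.367)*(0.372) = -0.503524.
  denominator = (1)^2 + (-0.367)^2 + (0.372)^2 = 1.273073.
  rho(1) = -0.503524 / 1.273073 = -0.3955.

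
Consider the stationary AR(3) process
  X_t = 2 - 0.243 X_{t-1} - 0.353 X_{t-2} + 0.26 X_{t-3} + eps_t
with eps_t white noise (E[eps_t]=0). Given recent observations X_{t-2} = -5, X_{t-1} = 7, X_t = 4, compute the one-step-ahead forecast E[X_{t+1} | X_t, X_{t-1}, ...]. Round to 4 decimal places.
E[X_{t+1} \mid \mathcal F_t] = -2.7430

For an AR(p) model X_t = c + sum_i phi_i X_{t-i} + eps_t, the
one-step-ahead conditional mean is
  E[X_{t+1} | X_t, ...] = c + sum_i phi_i X_{t+1-i}.
Substitute known values:
  E[X_{t+1} | ...] = 2 + (-0.243) * (4) + (-0.353) * (7) + (0.26) * (-5)
                   = -2.7430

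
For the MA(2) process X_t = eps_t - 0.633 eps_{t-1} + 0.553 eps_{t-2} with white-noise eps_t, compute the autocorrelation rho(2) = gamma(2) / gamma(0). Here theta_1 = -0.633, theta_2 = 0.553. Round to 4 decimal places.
\rho(2) = 0.3241

For an MA(q) process with theta_0 = 1, the autocovariance is
  gamma(k) = sigma^2 * sum_{i=0..q-k} theta_i * theta_{i+k},
and rho(k) = gamma(k) / gamma(0). Sigma^2 cancels.
  numerator   = (1)*(0.553) = 0.553.
  denominator = (1)^2 + (-0.633)^2 + (0.553)^2 = 1.706498.
  rho(2) = 0.553 / 1.706498 = 0.3241.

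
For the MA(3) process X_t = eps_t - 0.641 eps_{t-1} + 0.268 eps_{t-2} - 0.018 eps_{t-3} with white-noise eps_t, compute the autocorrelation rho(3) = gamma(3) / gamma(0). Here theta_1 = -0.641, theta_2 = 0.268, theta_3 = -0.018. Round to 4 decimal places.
\rho(3) = -0.0121

For an MA(q) process with theta_0 = 1, the autocovariance is
  gamma(k) = sigma^2 * sum_{i=0..q-k} theta_i * theta_{i+k},
and rho(k) = gamma(k) / gamma(0). Sigma^2 cancels.
  numerator   = (1)*(-0.018) = -0.018.
  denominator = (1)^2 + (-0.641)^2 + (0.268)^2 + (-0.018)^2 = 1.483029.
  rho(3) = -0.018 / 1.483029 = -0.0121.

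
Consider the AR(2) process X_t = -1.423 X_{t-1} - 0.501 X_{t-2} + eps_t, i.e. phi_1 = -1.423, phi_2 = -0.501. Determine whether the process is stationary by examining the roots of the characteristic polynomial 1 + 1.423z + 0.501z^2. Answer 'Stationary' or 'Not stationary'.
\text{Stationary}

The AR(p) characteristic polynomial is P(z) = 1 + 1.423z + 0.501z^2.
Stationarity requires all roots to lie outside the unit circle, i.e. |z| > 1 for every root.
Set 1 + (1.423) z + (0.501) z^2 = 0, i.e. a z^2 + b z + c = 0 with a = 0.501, b = 1.423, c = 1.
Discriminant D = b^2 - 4ac = (1.423)^2 - 4*(0.501)*1 = 2.024929 - (2.004) = 0.020929.
D >= 0, so the roots are real: z = (-b +/- sqrt(D)) / (2a) = (-1.423 +/- 0.144669) / (1.002).
  z_1 = (-1.423 + 0.144669) / (1.002) = -1.2758,   |z_1| = 1.2758.
  z_2 = (-1.423 - 0.144669) / (1.002) = -1.5645,   |z_2| = 1.5645.
Moduli of all roots: 1.2758, 1.5645.
All moduli strictly greater than 1? Yes.
Verdict: Stationary.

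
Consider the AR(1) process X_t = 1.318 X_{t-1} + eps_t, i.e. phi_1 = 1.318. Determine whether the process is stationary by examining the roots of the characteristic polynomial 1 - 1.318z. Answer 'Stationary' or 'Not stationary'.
\text{Not stationary}

The AR(p) characteristic polynomial is P(z) = 1 - 1.318z.
Stationarity requires all roots to lie outside the unit circle, i.e. |z| > 1 for every root.
This is linear in z: 1 + (-1.318) z = 0  =>  z = -1/(-1.318) = 0.758725,  |z| = 0.758725.
Moduli of all roots: 0.7587.
All moduli strictly greater than 1? No.
Verdict: Not stationary.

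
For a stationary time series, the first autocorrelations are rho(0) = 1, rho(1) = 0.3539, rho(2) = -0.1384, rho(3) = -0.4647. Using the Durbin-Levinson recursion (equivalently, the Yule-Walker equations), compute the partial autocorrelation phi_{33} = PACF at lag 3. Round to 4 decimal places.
\phi_{33} = -0.3700

The PACF at lag k is phi_{kk}, the last component of the solution
to the Yule-Walker system G_k phi = r_k where
  (G_k)_{ij} = rho(|i - j|), (r_k)_i = rho(i), i,j = 1..k.
Equivalently, Durbin-Levinson gives phi_{kk} iteratively:
  phi_{11} = rho(1)
  phi_{kk} = [rho(k) - sum_{j=1..k-1} phi_{k-1,j} rho(k-j)]
            / [1 - sum_{j=1..k-1} phi_{k-1,j} rho(j)],
  phi_{k,j} = phi_{k-1,j} - phi_{kk} phi_{k-1,k-j},  j = 1..k-1.
Step k = 1:
  phi_11 = rho(1) = 0.3539.
Step k = 2:
  phi_22 = [rho(2) - phi_11 rho(1)] / [1 - phi_11 rho(1)] = [-0.1384 - (0.3539)(0.3539)] / [1 - (0.3539)(0.3539)]
         = -0.26364521 / 0.87475479 = -0.301393.
  Update: phi_21 = phi_11 - phi_22 phi_11 = 0.3539 - (-0.301393)(0.3539) = 0.460563.
Step k = 3:
  phi_33 = [rho(3) - phi_21 rho(2) - phi_22 rho(1)] / [1 - phi_21 rho(1) - phi_22 rho(2)]
    numerator   = -0.4647 - (0.460563)(-0.1384) - (-0.301393)(0.3539) = -0.29429499
    denominator = 1 - (0.460563)(0.3539) - (-0.301393)(-0.1384) = 0.7952939
  phi_33 = -0.29429499 / 0.7952939 = -0.37.
Therefore phi_{33} = -0.3700.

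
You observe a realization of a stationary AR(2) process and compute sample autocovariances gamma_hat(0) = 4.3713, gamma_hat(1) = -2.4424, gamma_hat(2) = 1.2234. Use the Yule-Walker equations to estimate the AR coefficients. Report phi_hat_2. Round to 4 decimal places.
\hat\phi_{2} = -0.0470

The Yule-Walker equations for an AR(p) process read, in matrix form,
  Gamma_p phi = r_p,   with   (Gamma_p)_{ij} = gamma(|i - j|),
                       (r_p)_i = gamma(i),   i,j = 1..p.
Substitute the sample gammas (Toeplitz matrix and right-hand side of size 2):
  Gamma_p = [[4.3713, -2.4424], [-2.4424, 4.3713]]
  r_p     = [-2.4424, 1.2234]
Written out:
  4.3713 phi_1 - 2.4424 phi_2 = -2.4424
  -2.4424 phi_1 + 4.3713 phi_2 = 1.2234
Solve by Cramer's rule:
  det = gamma(0)^2 - gamma(1)^2 = (4.3713)^2 - (-2.4424)^2 = 19.10826369 - 5.96531776 = 13.14294593
  phi_hat_1 = [gamma(1) gamma(0) - gamma(1) gamma(2)] / det = [(-2.4424)(4.3713) - (-2.4424)(1.2234)] / 13.14294593 = -7.68843096 / 13.14294593 = -0.585
  phi_hat_2 = [gamma(0) gamma(2) - gamma(1)^2] / det = [(4.3713)(1.2234) - (-2.4424)^2] / 13.14294593 = -0.61746934 / 13.14294593 = -0.047
So phi_hat = [-0.5850, -0.0470].
Therefore phi_hat_2 = -0.0470.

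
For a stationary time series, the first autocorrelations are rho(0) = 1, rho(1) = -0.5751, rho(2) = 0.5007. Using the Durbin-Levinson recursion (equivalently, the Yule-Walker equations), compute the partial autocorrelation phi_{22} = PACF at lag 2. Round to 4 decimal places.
\phi_{22} = 0.2540

The PACF at lag k is phi_{kk}, the last component of the solution
to the Yule-Walker system G_k phi = r_k where
  (G_k)_{ij} = rho(|i - j|), (r_k)_i = rho(i), i,j = 1..k.
Equivalently, Durbin-Levinson gives phi_{kk} iteratively:
  phi_{11} = rho(1)
  phi_{kk} = [rho(k) - sum_{j=1..k-1} phi_{k-1,j} rho(k-j)]
            / [1 - sum_{j=1..k-1} phi_{k-1,j} rho(j)],
  phi_{k,j} = phi_{k-1,j} - phi_{kk} phi_{k-1,k-j},  j = 1..k-1.
Step k = 1:
  phi_11 = rho(1) = -0.5751.
Step k = 2:
  phi_22 = [rho(2) - phi_11 rho(1)] / [1 - phi_11 rho(1)] = [0.5007 - (-0.5751)(-0.5751)] / [1 - (-0.5751)(-0.5751)]
         = 0.16995999 / 0.66925999 = 0.254.
Therefore phi_{22} = 0.2540.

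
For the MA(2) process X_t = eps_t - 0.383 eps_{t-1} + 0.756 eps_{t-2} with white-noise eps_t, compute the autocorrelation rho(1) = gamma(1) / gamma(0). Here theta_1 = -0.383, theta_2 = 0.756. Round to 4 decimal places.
\rho(1) = -0.3914

For an MA(q) process with theta_0 = 1, the autocovariance is
  gamma(k) = sigma^2 * sum_{i=0..q-k} theta_i * theta_{i+k},
and rho(k) = gamma(k) / gamma(0). Sigma^2 cancels.
  numerator   = (1)*(-0.383) + (-0.383)*(0.756) = -0.672548.
  denominator = (1)^2 + (-0.383)^2 + (0.756)^2 = 1.718225.
  rho(1) = -0.672548 / 1.718225 = -0.3914.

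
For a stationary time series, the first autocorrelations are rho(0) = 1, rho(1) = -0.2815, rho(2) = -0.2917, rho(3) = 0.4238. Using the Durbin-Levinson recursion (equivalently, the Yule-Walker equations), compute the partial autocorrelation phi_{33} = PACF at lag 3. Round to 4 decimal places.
\phi_{33} = 0.2531

The PACF at lag k is phi_{kk}, the last component of the solution
to the Yule-Walker system G_k phi = r_k where
  (G_k)_{ij} = rho(|i - j|), (r_k)_i = rho(i), i,j = 1..k.
Equivalently, Durbin-Levinson gives phi_{kk} iteratively:
  phi_{11} = rho(1)
  phi_{kk} = [rho(k) - sum_{j=1..k-1} phi_{k-1,j} rho(k-j)]
            / [1 - sum_{j=1..k-1} phi_{k-1,j} rho(j)],
  phi_{k,j} = phi_{k-1,j} - phi_{kk} phi_{k-1,k-j},  j = 1..k-1.
Step k = 1:
  phi_11 = rho(1) = -0.2815.
Step k = 2:
  phi_22 = [rho(2) - phi_11 rho(1)] / [1 - phi_11 rho(1)] = [-0.2917 - (-0.2815)(-0.2815)] / [1 - (-0.2815)(-0.2815)]
         = -0.37094225 / 0.92075775 = -0.402866.
  Update: phi_21 = phi_11 - phi_22 phi_11 = -0.2815 - (-0.402866)(-0.2815) = -0.394907.
Step k = 3:
  phi_33 = [rho(3) - phi_21 rho(2) - phi_22 rho(1)] / [1 - phi_21 rho(1) - phi_22 rho(2)]
    numerator   = 0.4238 - (-0.394907)(-0.2917) - (-0.402866)(-0.2815) = 0.19519881
    denominator = 1 - (-0.394907)(-0.2815) - (-0.402866)(-0.2917) = 0.77131763
  phi_33 = 0.19519881 / 0.77131763 = 0.2531.
Therefore phi_{33} = 0.2531.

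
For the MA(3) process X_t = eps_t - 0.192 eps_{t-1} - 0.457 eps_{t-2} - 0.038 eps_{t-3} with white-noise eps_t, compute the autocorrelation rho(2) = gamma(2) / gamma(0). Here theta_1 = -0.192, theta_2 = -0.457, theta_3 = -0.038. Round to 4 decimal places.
\rho(2) = -0.3606

For an MA(q) process with theta_0 = 1, the autocovariance is
  gamma(k) = sigma^2 * sum_{i=0..q-k} theta_i * theta_{i+k},
and rho(k) = gamma(k) / gamma(0). Sigma^2 cancels.
  numerator   = (1)*(-0.457) + (-0.192)*(-0.038) = -0.449704.
  denominator = (1)^2 + (-0.192)^2 + (-0.457)^2 + (-0.038)^2 = 1.247157.
  rho(2) = -0.449704 / 1.247157 = -0.3606.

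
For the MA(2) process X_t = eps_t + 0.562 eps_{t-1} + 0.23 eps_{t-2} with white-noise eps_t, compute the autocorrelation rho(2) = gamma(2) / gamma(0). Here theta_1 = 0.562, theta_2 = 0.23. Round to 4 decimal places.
\rho(2) = 0.1680

For an MA(q) process with theta_0 = 1, the autocovariance is
  gamma(k) = sigma^2 * sum_{i=0..q-k} theta_i * theta_{i+k},
and rho(k) = gamma(k) / gamma(0). Sigma^2 cancels.
  numerator   = (1)*(0.23) = 0.23.
  denominator = (1)^2 + (0.562)^2 + (0.23)^2 = 1.368744.
  rho(2) = 0.23 / 1.368744 = 0.1680.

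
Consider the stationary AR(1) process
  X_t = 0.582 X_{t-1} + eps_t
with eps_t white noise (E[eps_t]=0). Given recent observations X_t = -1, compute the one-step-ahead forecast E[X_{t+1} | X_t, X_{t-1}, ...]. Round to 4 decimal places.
E[X_{t+1} \mid \mathcal F_t] = -0.5820

For an AR(p) model X_t = c + sum_i phi_i X_{t-i} + eps_t, the
one-step-ahead conditional mean is
  E[X_{t+1} | X_t, ...] = c + sum_i phi_i X_{t+1-i}.
Substitute known values:
  E[X_{t+1} | ...] = (0.582) * (-1)
                   = -0.5820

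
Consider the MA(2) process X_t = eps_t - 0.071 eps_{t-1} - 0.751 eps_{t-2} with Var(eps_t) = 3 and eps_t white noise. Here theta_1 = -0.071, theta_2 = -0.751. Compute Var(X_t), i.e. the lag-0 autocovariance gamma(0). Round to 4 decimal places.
\gamma(0) = 4.7071

For an MA(q) process X_t = eps_t + sum_i theta_i eps_{t-i} with
Var(eps_t) = sigma^2, the variance is
  gamma(0) = sigma^2 * (1 + sum_i theta_i^2).
  sum_i theta_i^2 = (-0.071)^2 + (-0.751)^2 = 0.005041 + 0.564001 = 0.569042.
  gamma(0) = 3 * (1 + 0.569042) = 3 * 1.569042 = 4.707126, which rounds to 4.7071.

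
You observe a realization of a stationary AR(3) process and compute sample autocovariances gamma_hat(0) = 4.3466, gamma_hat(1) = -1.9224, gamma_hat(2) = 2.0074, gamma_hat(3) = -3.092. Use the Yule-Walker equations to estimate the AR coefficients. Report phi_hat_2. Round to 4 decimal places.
\hat\phi_{2} = 0.1540

The Yule-Walker equations for an AR(p) process read, in matrix form,
  Gamma_p phi = r_p,   with   (Gamma_p)_{ij} = gamma(|i - j|),
                       (r_p)_i = gamma(i),   i,j = 1..p.
Substitute the sample gammas (Toeplitz matrix and right-hand side of size 3):
  Gamma_p = [[4.3466, -1.9224, 2.0074], [-1.9224, 4.3466, -1.9224], [2.0074, -1.9224, 4.3466]]
  r_p     = [-1.9224, 2.0074, -3.092]
Written out (R1..R3):
  (R1) 4.3466 phi_1 - 1.9224 phi_2 + 2.0074 phi_3 = -1.9224
  (R2) -1.9224 phi_1 + 4.3466 phi_2 - 1.9224 phi_3 = 2.0074
  (R3) 2.0074 phi_1 - 1.9224 phi_2 + 4.3466 phi_3 = -3.092
Gaussian elimination:
  R2 <- R2 - (-1.9224/4.3466) R1 = R2 - (-0.442277) R1:  3.496367 phi_2 - 1.034574 phi_3 = 1.157167
  R3 <- R3 - (2.0074/4.3466) R1 = R3 - (0.461832) R1:  -1.034574 phi_2 + 3.419518 phi_3 = -2.204174
  R3 <- R3 - (-1.034574/3.496367) R2 = R3 - (-0.2959) R2:  3.113388 phi_3 = -1.861768
Back-substitution:
  phi_hat_3 = -1.861768 / 3.113388 = -0.597988
  phi_hat_2 = (1.157167 - (-1.034574)(-0.597988)) / 3.496367 = 0.154018
  phi_hat_1 = (-1.9224 - (-1.9224)(0.154018) - (2.0074)(-0.597988)) / 4.3466 = -0.097988
So phi_hat = [-0.0980, 0.1540, -0.5980].
Therefore phi_hat_2 = 0.1540.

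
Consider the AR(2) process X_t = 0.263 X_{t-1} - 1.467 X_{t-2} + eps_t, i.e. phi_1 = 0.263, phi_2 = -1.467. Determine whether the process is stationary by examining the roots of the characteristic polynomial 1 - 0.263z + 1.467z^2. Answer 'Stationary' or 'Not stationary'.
\text{Not stationary}

The AR(p) characteristic polynomial is P(z) = 1 - 0.263z + 1.467z^2.
Stationarity requires all roots to lie outside the unit circle, i.e. |z| > 1 for every root.
Set 1 + (-0.263) z + (1.467) z^2 = 0, i.e. a z^2 + b z + c = 0 with a = 1.467, b = -0.263, c = 1.
Discriminant D = b^2 - 4ac = (-0.263)^2 - 4*(1.467)*1 = 0.069169 - (5.868) = -5.798831.
D < 0, so the roots are the complex-conjugate pair z = (-b +/- i sqrt(-D)) / (2a) = 0.0896 +/- 0.8207i.
For a conjugate pair |z|^2 = z * conj(z) = (product of roots) = c/a = 1/(1.467) = 0.681663, so |z| = sqrt(0.681663) = 0.8256 for both roots.
Moduli of all roots: 0.8256, 0.8256.
All moduli strictly greater than 1? No.
Verdict: Not stationary.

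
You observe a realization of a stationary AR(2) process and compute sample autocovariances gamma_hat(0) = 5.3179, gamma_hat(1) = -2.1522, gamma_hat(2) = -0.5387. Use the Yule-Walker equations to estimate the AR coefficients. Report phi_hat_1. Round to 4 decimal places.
\hat\phi_{1} = -0.5330

The Yule-Walker equations for an AR(p) process read, in matrix form,
  Gamma_p phi = r_p,   with   (Gamma_p)_{ij} = gamma(|i - j|),
                       (r_p)_i = gamma(i),   i,j = 1..p.
Substitute the sample gammas (Toeplitz matrix and right-hand side of size 2):
  Gamma_p = [[5.3179, -2.1522], [-2.1522, 5.3179]]
  r_p     = [-2.1522, -0.5387]
Written out:
  5.3179 phi_1 - 2.1522 phi_2 = -2.1522
  -2.1522 phi_1 + 5.3179 phi_2 = -0.5387
Solve by Cramer's rule:
  det = gamma(0)^2 - gamma(1)^2 = (5.3179)^2 - (-2.1522)^2 = 28.28006041 - 4.63196484 = 23.64809557
  phi_hat_1 = [gamma(1) gamma(0) - gamma(1) gamma(2)] / det = [(-2.1522)(5.3179) - (-2.1522)(-0.5387)] / 23.64809557 = -12.60457452 / 23.64809557 = -0.533
  phi_hat_2 = [gamma(0) gamma(2) - gamma(1)^2] / det = [(5.3179)(-0.5387) - (-2.1522)^2] / 23.64809557 = -7.49671757 / 23.64809557 = -0.317
So phi_hat = [-0.5330, -0.3170].
Therefore phi_hat_1 = -0.5330.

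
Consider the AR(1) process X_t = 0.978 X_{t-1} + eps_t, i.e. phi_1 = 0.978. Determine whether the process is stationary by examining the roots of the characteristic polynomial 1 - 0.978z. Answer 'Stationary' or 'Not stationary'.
\text{Stationary}

The AR(p) characteristic polynomial is P(z) = 1 - 0.978z.
Stationarity requires all roots to lie outside the unit circle, i.e. |z| > 1 for every root.
This is linear in z: 1 + (-0.978) z = 0  =>  z = -1/(-0.978) = 1.022495,  |z| = 1.022495.
Moduli of all roots: 1.0225.
All moduli strictly greater than 1? Yes.
Verdict: Stationary.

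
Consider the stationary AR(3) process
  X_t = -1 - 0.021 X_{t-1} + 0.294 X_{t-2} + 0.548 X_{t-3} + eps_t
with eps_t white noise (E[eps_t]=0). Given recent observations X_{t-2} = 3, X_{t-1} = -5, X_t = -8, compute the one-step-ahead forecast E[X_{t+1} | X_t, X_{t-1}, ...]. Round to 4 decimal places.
E[X_{t+1} \mid \mathcal F_t] = -0.6580

For an AR(p) model X_t = c + sum_i phi_i X_{t-i} + eps_t, the
one-step-ahead conditional mean is
  E[X_{t+1} | X_t, ...] = c + sum_i phi_i X_{t+1-i}.
Substitute known values:
  E[X_{t+1} | ...] = -1 + (-0.021) * (-8) + (0.294) * (-5) + (0.548) * (3)
                   = -0.6580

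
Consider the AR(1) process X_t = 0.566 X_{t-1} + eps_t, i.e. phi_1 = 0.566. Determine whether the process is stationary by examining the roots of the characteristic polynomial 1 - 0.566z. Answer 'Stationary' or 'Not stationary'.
\text{Stationary}

The AR(p) characteristic polynomial is P(z) = 1 - 0.566z.
Stationarity requires all roots to lie outside the unit circle, i.e. |z| > 1 for every root.
This is linear in z: 1 + (-0.566) z = 0  =>  z = -1/(-0.566) = 1.766784,  |z| = 1.766784.
Moduli of all roots: 1.7668.
All moduli strictly greater than 1? Yes.
Verdict: Stationary.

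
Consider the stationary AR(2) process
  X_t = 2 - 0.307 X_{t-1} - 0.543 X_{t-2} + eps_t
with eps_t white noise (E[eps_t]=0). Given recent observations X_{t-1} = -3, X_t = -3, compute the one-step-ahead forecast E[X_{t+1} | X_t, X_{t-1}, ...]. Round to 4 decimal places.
E[X_{t+1} \mid \mathcal F_t] = 4.5500

For an AR(p) model X_t = c + sum_i phi_i X_{t-i} + eps_t, the
one-step-ahead conditional mean is
  E[X_{t+1} | X_t, ...] = c + sum_i phi_i X_{t+1-i}.
Substitute known values:
  E[X_{t+1} | ...] = 2 + (-0.307) * (-3) + (-0.543) * (-3)
                   = 4.5500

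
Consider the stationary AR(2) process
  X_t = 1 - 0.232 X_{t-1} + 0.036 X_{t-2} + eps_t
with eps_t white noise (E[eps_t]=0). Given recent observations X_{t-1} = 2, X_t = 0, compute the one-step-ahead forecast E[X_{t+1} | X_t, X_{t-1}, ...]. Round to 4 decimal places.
E[X_{t+1} \mid \mathcal F_t] = 1.0720

For an AR(p) model X_t = c + sum_i phi_i X_{t-i} + eps_t, the
one-step-ahead conditional mean is
  E[X_{t+1} | X_t, ...] = c + sum_i phi_i X_{t+1-i}.
Substitute known values:
  E[X_{t+1} | ...] = 1 + (-0.232) * (0) + (0.036) * (2)
                   = 1.0720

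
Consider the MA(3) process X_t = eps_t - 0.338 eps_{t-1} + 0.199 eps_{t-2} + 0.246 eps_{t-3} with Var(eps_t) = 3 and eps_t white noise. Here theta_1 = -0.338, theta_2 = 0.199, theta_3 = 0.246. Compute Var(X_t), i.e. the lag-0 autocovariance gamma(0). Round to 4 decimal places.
\gamma(0) = 3.6431

For an MA(q) process X_t = eps_t + sum_i theta_i eps_{t-i} with
Var(eps_t) = sigma^2, the variance is
  gamma(0) = sigma^2 * (1 + sum_i theta_i^2).
  sum_i theta_i^2 = (-0.338)^2 + (0.199)^2 + (0.246)^2 = 0.114244 + 0.039601 + 0.060516 = 0.214361.
  gamma(0) = 3 * (1 + 0.214361) = 3 * 1.214361 = 3.643083, which rounds to 3.6431.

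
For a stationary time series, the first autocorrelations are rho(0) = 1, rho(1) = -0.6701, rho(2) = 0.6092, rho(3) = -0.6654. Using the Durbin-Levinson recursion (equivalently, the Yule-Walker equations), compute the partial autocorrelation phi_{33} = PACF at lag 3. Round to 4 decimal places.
\phi_{33} = -0.3589

The PACF at lag k is phi_{kk}, the last component of the solution
to the Yule-Walker system G_k phi = r_k where
  (G_k)_{ij} = rho(|i - j|), (r_k)_i = rho(i), i,j = 1..k.
Equivalently, Durbin-Levinson gives phi_{kk} iteratively:
  phi_{11} = rho(1)
  phi_{kk} = [rho(k) - sum_{j=1..k-1} phi_{k-1,j} rho(k-j)]
            / [1 - sum_{j=1..k-1} phi_{k-1,j} rho(j)],
  phi_{k,j} = phi_{k-1,j} - phi_{kk} phi_{k-1,k-j},  j = 1..k-1.
Step k = 1:
  phi_11 = rho(1) = -0.6701.
Step k = 2:
  phi_22 = [rho(2) - phi_11 rho(1)] / [1 - phi_11 rho(1)] = [0.6092 - (-0.6701)(-0.6701)] / [1 - (-0.6701)(-0.6701)]
         = 0.16016599 / 0.55096599 = 0.2907.
  Update: phi_21 = phi_11 - phi_22 phi_11 = -0.6701 - (0.2907)(-0.6701) = -0.475302.
Step k = 3:
  phi_33 = [rho(3) - phi_21 rho(2) - phi_22 rho(1)] / [1 - phi_21 rho(1) - phi_22 rho(2)]
    numerator   = -0.6654 - (-0.475302)(0.6092) - (0.2907)(-0.6701) = -0.18104791
    denominator = 1 - (-0.475302)(-0.6701) - (0.2907)(0.6092) = 0.50440569
  phi_33 = -0.18104791 / 0.50440569 = -0.3589.
Therefore phi_{33} = -0.3589.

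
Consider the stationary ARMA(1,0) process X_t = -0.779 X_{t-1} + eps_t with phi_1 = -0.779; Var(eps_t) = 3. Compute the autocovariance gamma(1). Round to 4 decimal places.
\gamma(1) = -5.9442

Multiply the model equation by X_{t-k} and take expectations. With theta_0 = psi_0 = 1 and psi_j the MA(infinity) weights, this gives
  gamma(k) - sum_i phi_i gamma(k-i) = c_k,
  c_k = sigma^2 * sum_{j=k..q} theta_j psi_{j-k}   (c_k = 0 for k > q),
using gamma(-m) = gamma(m).
Pure AR (q = 0): c_0 = sigma^2 = 3, c_k = 0 for k >= 1.
Equations for k = 0 and k = 1 (AR order 1):
  gamma(0) = phi_1 gamma(1) + c_0
  gamma(1) = phi_1 gamma(0) + c_1
Substituting the second into the first: gamma(0) (1 - phi_1^2) = c_0 + phi_1 c_1, so
  gamma(0) = c_0 / (1 - phi_1^2) = 3 / (1 - (-0.779)^2) = 3 / 0.393159 = 7.630501.
  gamma(1) = phi_1 gamma(0) = (-0.779)(7.630501) = -5.94416.
Therefore gamma(1) = -5.9442 (to 4 decimal places).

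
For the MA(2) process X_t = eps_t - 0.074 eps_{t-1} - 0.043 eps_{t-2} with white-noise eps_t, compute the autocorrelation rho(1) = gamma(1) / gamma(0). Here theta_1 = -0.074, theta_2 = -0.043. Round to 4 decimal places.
\rho(1) = -0.0703

For an MA(q) process with theta_0 = 1, the autocovariance is
  gamma(k) = sigma^2 * sum_{i=0..q-k} theta_i * theta_{i+k},
and rho(k) = gamma(k) / gamma(0). Sigma^2 cancels.
  numerator   = (1)*(-0.074) + (-0.074)*(-0.043) = -0.070818.
  denominator = (1)^2 + (-0.074)^2 + (-0.043)^2 = 1.007325.
  rho(1) = -0.070818 / 1.007325 = -0.0703.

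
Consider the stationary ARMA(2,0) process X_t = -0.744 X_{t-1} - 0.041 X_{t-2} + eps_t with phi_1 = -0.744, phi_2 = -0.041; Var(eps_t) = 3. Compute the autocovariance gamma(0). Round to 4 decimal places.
\gamma(0) = 6.1427

Multiply the model equation by X_{t-k} and take expectations. With theta_0 = psi_0 = 1 and psi_j the MA(infinity) weights, this gives
  gamma(k) - sum_i phi_i gamma(k-i) = c_k,
  c_k = sigma^2 * sum_{j=k..q} theta_j psi_{j-k}   (c_k = 0 for k > q),
using gamma(-m) = gamma(m).
Pure AR (q = 0): c_0 = sigma^2 = 3, c_k = 0 for k >= 1.
Equations for k = 0, 1, 2 (AR order 2, c_2 = 0):
  (E0) gamma(0) = phi_1 gamma(1) + phi_2 gamma(2) + c_0
  (E1) gamma(1) = phi_1 gamma(0) + phi_2 gamma(1) + c_1
  (E2) gamma(2) = phi_1 gamma(1) + phi_2 gamma(0)
From (E1): gamma(1) = A gamma(0) + B with
  A = phi_1 / (1 - phi_2) = -0.744 / 1.041 = -0.714697,   B = c_1 / (1 - phi_2) = 0 / 1.041 = 0.
Insert (E2) into (E0): gamma(0) (1 - phi_2^2) = phi_1 (1 + phi_2) gamma(1) + c_0.
  phi_1 (1 + phi_2) = (-0.744)(0.959) = -0.713496,   1 - phi_2^2 = 0.998319.
Replace gamma(1) by A gamma(0) + B and collect gamma(0):
  gamma(0) [0.998319 - (-0.713496)(-0.714697)] = c_0 = 3
  gamma(0) * 0.488385 = 3
  gamma(0) = 3 / 0.488385 = 6.142692.
Therefore gamma(0) = 6.1427 (to 4 decimal places).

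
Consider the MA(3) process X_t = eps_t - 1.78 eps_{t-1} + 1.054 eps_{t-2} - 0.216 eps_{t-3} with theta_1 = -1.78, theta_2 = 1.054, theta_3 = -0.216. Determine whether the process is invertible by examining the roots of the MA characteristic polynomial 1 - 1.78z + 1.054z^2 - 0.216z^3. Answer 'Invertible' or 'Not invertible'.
\text{Invertible}

The MA(q) characteristic polynomial is P(z) = 1 - 1.78z + 1.054z^2 - 0.216z^3.
Invertibility requires all roots to lie outside the unit circle, i.e. |z| > 1 for every root.
Degree 3: look for a simple real root z0 first, then factor out (1 - z/z0) and solve the remaining quadratic.
Testing z0 = 1.25: P(1.25) = 1 + (-1.78)(1.25) + (1.054)(1.25)^2 + (-0.216)(1.25)^3
  = 1 + (-2.225) + (1.646875) + (-0.421875) = 0.  So z_0 = 1.25 is a root, |z_0| = 1.25.
Divide out the factor (1 - 0.8 z) = (1 - z/z0) (since 1/z0 = 0.8):
  P(z) = (1 - 0.8 z)(1 + (-0.98) z + (0.27) z^2)
  [check: z-coef -0.98 - (0.8) = -1.78; z^2-coef 0.27 - (0.8)(-0.98) = 1.054; z^3-coef -(0.8)(0.27) = -0.216.]
Remaining roots from the quadratic factor 1 + (-0.98) z + (0.27) z^2:
  Set 1 + (-0.98) z + (0.27) z^2 = 0, i.e. a z^2 + b z + c = 0 with a = 0.27, b = -0.98, c = 1.
  Discriminant D = b^2 - 4ac = (-0.98)^2 - 4*(0.27)*1 = 0.9604 - (1.08) = -0.1196.
  D < 0, so the roots are the complex-conjugate pair z = (-b +/- i sqrt(-D)) / (2a) = 1.8148 +/- 0.6404i.
  For a conjugate pair |z|^2 = z * conj(z) = (product of roots) = c/a = 1/(0.27) = 3.703704, so |z| = sqrt(3.703704) = 1.9245 for both roots.
Moduli of all roots: 1.2500, 1.9245, 1.9245.
All moduli strictly greater than 1? Yes.
Verdict: Invertible.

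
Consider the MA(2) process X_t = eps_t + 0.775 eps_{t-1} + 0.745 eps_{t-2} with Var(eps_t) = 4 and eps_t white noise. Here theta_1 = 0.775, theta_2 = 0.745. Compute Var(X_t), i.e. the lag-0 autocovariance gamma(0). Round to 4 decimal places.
\gamma(0) = 8.6226

For an MA(q) process X_t = eps_t + sum_i theta_i eps_{t-i} with
Var(eps_t) = sigma^2, the variance is
  gamma(0) = sigma^2 * (1 + sum_i theta_i^2).
  sum_i theta_i^2 = (0.775)^2 + (0.745)^2 = 0.600625 + 0.555025 = 1.15565.
  gamma(0) = 4 * (1 + 1.15565) = 4 * 2.15565 = 8.6226.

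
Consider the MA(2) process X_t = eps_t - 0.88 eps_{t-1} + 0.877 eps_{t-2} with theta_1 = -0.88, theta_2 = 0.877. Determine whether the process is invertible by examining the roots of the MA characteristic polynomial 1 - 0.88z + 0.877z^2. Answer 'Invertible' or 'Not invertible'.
\text{Invertible}

The MA(q) characteristic polynomial is P(z) = 1 - 0.88z + 0.877z^2.
Invertibility requires all roots to lie outside the unit circle, i.e. |z| > 1 for every root.
Set 1 + (-0.88) z + (0.877) z^2 = 0, i.e. a z^2 + b z + c = 0 with a = 0.877, b = -0.88, c = 1.
Discriminant D = b^2 - 4ac = (-0.88)^2 - 4*(0.877)*1 = 0.7744 - (3.508) = -2.7336.
D < 0, so the roots are the complex-conjugate pair z = (-b +/- i sqrt(-D)) / (2a) = 0.5017 +/- 0.9426i.
For a conjugate pair |z|^2 = z * conj(z) = (product of roots) = c/a = 1/(0.877) = 1.140251, so |z| = sqrt(1.140251) = 1.0678 for both roots.
Moduli of all roots: 1.0678, 1.0678.
All moduli strictly greater than 1? Yes.
Verdict: Invertible.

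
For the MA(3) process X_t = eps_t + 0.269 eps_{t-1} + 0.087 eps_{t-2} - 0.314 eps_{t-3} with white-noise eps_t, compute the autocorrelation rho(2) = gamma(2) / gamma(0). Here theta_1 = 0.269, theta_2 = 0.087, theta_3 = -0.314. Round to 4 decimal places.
\rho(2) = 0.0022

For an MA(q) process with theta_0 = 1, the autocovariance is
  gamma(k) = sigma^2 * sum_{i=0..q-k} theta_i * theta_{i+k},
and rho(k) = gamma(k) / gamma(0). Sigma^2 cancels.
  numerator   = (1)*(0.087) + (0.269)*(-0.314) = 0.002534.
  denominator = (1)^2 + (0.269)^2 + (0.087)^2 + (-0.314)^2 = 1.178526.
  rho(2) = 0.002534 / 1.178526 = 0.0022.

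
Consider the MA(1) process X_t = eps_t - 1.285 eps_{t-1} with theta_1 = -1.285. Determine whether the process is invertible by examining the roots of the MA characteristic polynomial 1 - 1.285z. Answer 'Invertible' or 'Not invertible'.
\text{Not invertible}

The MA(q) characteristic polynomial is P(z) = 1 - 1.285z.
Invertibility requires all roots to lie outside the unit circle, i.e. |z| > 1 for every root.
This is linear in z: 1 + (-1.285) z = 0  =>  z = -1/(-1.285) = 0.77821,  |z| = 0.77821.
Moduli of all roots: 0.7782.
All moduli strictly greater than 1? No.
Verdict: Not invertible.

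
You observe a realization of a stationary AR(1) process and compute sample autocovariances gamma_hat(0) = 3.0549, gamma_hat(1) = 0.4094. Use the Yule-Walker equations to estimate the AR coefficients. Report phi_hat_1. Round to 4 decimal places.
\hat\phi_{1} = 0.1340

The Yule-Walker equations for an AR(p) process read, in matrix form,
  Gamma_p phi = r_p,   with   (Gamma_p)_{ij} = gamma(|i - j|),
                       (r_p)_i = gamma(i),   i,j = 1..p.
Substitute the sample gammas (Toeplitz matrix and right-hand side of size 1):
  Gamma_p = [[3.0549]]
  r_p     = [0.4094]
With p = 1 this is the single equation gamma(0) phi_1 = gamma(1):
  phi_hat_1 = gamma(1) / gamma(0) = 0.4094 / 3.0549 = 0.1340.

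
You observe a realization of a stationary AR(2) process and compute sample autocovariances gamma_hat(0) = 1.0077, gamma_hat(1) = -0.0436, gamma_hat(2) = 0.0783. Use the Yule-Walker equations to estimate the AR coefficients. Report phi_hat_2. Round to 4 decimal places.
\hat\phi_{2} = 0.0760

The Yule-Walker equations for an AR(p) process read, in matrix form,
  Gamma_p phi = r_p,   with   (Gamma_p)_{ij} = gamma(|i - j|),
                       (r_p)_i = gamma(i),   i,j = 1..p.
Substitute the sample gammas (Toeplitz matrix and right-hand side of size 2):
  Gamma_p = [[1.0077, -0.0436], [-0.0436, 1.0077]]
  r_p     = [-0.0436, 0.0783]
Written out:
  1.0077 phi_1 - 0.0436 phi_2 = -0.0436
  -0.0436 phi_1 + 1.0077 phi_2 = 0.0783
Solve by Cramer's rule:
  det = gamma(0)^2 - gamma(1)^2 = (1.0077)^2 - (-0.0436)^2 = 1.01545929 - 0.00190096 = 1.01355833
  phi_hat_1 = [gamma(1) gamma(0) - gamma(1) gamma(2)] / det = [(-0.0436)(1.0077) - (-0.0436)(0.0783)] / 1.01355833 = -0.04052184 / 1.01355833 = -0.04
  phi_hat_2 = [gamma(0) gamma(2) - gamma(1)^2] / det = [(1.0077)(0.0783) - (-0.0436)^2] / 1.01355833 = 0.07700195 / 1.01355833 = 0.076
So phi_hat = [-0.0400, 0.0760].
Therefore phi_hat_2 = 0.0760.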